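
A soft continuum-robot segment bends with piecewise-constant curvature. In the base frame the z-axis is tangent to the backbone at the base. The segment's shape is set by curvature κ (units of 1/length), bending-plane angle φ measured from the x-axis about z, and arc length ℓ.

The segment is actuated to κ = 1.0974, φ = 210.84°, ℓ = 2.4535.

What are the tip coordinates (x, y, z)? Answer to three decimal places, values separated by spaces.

-1.487 -0.888 0.396

θ = κ·ℓ = 1.0974 × 2.4535 = 2.69247 rad
ρ = (1 − cos θ)/κ = (1 − -0.90083)/1.0974 = 1.73212
z = sin θ / κ = 0.43417/1.0974 = 0.39564
x = ρ cos φ = 1.73212 × cos(210.84°) = -1.48720
y = ρ sin φ = 1.73212 × sin(210.84°) = -0.88796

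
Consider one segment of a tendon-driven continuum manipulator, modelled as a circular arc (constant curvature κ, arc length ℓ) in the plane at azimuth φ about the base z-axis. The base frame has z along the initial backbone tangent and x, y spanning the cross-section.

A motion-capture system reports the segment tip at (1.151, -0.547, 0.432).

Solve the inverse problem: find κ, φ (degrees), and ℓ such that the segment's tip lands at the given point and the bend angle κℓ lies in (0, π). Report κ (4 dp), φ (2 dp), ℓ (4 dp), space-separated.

1.4076 334.58 1.7674

ρ = √(x²+y²) = √(1.151² + -0.547²) = 1.27437
φ = atan2(y, x) mod 360° = atan2(-0.547, 1.151) = 334.5811°
|p|² = ρ² + z² = 1.27437² + 0.432² = 1.81063
κ = 2ρ / |p|² = 2×1.27437 / 1.81063 = 1.40765
θ = 2·atan2(ρ, z) = 2·atan2(1.27437, 0.432) = 2.48792 rad
ℓ = θ/κ = 2.48792/1.40765 = 1.76743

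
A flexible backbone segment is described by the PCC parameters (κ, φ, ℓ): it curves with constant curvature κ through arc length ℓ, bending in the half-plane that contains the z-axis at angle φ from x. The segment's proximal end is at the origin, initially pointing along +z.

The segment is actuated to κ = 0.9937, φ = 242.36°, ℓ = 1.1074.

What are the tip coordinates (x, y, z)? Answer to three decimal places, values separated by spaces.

θ = κ·ℓ = 0.9937 × 1.1074 = 1.10042 rad
ρ = (1 − cos θ)/κ = (1 − 0.45322)/0.9937 = 0.55025
z = sin θ / κ = 0.89140/0.9937 = 0.89705
x = ρ cos φ = 0.55025 × cos(242.36°) = -0.25527
y = ρ sin φ = 0.55025 × sin(242.36°) = -0.48745

-0.255 -0.487 0.897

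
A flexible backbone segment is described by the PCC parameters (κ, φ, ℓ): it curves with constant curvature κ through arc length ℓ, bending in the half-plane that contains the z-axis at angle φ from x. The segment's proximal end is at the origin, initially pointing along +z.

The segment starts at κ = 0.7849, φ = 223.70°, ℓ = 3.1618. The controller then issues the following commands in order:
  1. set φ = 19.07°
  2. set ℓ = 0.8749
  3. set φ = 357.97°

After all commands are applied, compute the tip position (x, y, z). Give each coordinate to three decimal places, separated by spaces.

initial: κ=0.7849, φ=223.70°, ℓ=3.1618
cmd 1: set φ=19.07° → (κ,φ,ℓ)=(0.7849,19.07°,3.1618) → tip=(2.1555,0.7451,0.7810)
cmd 2: set ℓ=0.8749 → (κ,φ,ℓ)=(0.7849,19.07°,0.8749) → tip=(0.2729,0.0944,0.8077)
cmd 3: set φ=357.97° → (κ,φ,ℓ)=(0.7849,357.97°,0.8749) → tip=(0.2886,-0.0102,0.8077)

0.289 -0.010 0.808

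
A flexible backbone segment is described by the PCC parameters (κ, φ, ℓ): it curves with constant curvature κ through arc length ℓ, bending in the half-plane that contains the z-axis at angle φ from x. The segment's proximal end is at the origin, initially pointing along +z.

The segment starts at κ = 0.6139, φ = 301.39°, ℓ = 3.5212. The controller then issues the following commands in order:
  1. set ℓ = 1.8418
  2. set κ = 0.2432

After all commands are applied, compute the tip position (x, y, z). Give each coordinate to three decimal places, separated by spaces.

initial: κ=0.6139, φ=301.39°, ℓ=3.5212
cmd 1: set ℓ=1.8418 → (κ,φ,ℓ)=(0.6139,301.39°,1.8418) → tip=(0.4870,-0.7981,1.4737)
cmd 2: set κ=0.2432 → (κ,φ,ℓ)=(0.2432,301.39°,1.8418) → tip=(0.2113,-0.3463,1.7808)

0.211 -0.346 1.781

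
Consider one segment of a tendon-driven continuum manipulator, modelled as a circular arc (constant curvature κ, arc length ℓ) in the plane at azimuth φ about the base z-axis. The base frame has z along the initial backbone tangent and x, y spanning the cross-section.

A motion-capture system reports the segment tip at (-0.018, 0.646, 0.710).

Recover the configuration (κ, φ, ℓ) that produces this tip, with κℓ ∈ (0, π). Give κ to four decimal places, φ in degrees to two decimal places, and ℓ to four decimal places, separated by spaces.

ρ = √(x²+y²) = √(-0.018² + 0.646²) = 0.64625
φ = atan2(y, x) mod 360° = atan2(0.646, -0.018) = 91.5961°
|p|² = ρ² + z² = 0.64625² + 0.710² = 0.92174
κ = 2ρ / |p|² = 2×0.64625 / 0.92174 = 1.40224
θ = 2·atan2(ρ, z) = 2·atan2(0.64625, 0.710) = 1.47686 rad
ℓ = θ/κ = 1.47686/1.40224 = 1.05321

1.4022 91.60 1.0532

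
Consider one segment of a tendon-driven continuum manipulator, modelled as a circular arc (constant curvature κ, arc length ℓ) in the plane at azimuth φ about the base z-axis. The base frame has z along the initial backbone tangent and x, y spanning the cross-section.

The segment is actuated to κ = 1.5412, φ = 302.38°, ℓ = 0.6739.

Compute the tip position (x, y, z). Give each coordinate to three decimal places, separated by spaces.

θ = κ·ℓ = 1.5412 × 0.6739 = 1.03861 rad
ρ = (1 − cos θ)/κ = (1 − 0.50741)/1.5412 = 0.31961
z = sin θ / κ = 0.86170/1.5412 = 0.55911
x = ρ cos φ = 0.31961 × cos(302.38°) = 0.17116
y = ρ sin φ = 0.31961 × sin(302.38°) = -0.26992

0.171 -0.270 0.559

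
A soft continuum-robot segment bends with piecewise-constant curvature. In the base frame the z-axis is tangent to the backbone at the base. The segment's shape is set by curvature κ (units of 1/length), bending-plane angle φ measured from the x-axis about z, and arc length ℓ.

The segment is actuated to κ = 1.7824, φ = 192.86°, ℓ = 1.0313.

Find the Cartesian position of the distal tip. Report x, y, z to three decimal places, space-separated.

-0.691 -0.158 0.541

θ = κ·ℓ = 1.7824 × 1.0313 = 1.83819 rad
ρ = (1 − cos θ)/κ = (1 − -0.26422)/1.7824 = 0.70928
z = sin θ / κ = 0.96446/1.7824 = 0.54110
x = ρ cos φ = 0.70928 × cos(192.86°) = -0.69149
y = ρ sin φ = 0.70928 × sin(192.86°) = -0.15786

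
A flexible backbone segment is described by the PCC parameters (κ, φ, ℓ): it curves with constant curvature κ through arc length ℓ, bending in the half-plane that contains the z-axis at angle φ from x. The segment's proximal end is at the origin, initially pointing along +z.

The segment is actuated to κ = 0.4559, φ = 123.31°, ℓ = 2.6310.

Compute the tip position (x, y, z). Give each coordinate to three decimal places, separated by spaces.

θ = κ·ℓ = 0.4559 × 2.6310 = 1.19947 rad
ρ = (1 − cos θ)/κ = (1 − 0.36285)/0.4559 = 1.39757
z = sin θ / κ = 0.93185/0.4559 = 2.04397
x = ρ cos φ = 1.39757 × cos(123.31°) = -0.76750
y = ρ sin φ = 1.39757 × sin(123.31°) = 1.16796

-0.768 1.168 2.044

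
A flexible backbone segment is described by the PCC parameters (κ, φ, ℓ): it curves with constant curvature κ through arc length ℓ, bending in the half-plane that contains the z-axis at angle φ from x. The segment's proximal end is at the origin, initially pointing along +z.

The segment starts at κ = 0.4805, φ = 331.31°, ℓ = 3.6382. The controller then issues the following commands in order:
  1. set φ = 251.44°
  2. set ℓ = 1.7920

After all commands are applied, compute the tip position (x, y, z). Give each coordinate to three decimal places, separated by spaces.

-0.231 -0.687 1.579

initial: κ=0.4805, φ=331.31°, ℓ=3.6382
cmd 1: set φ=251.44° → (κ,φ,ℓ)=(0.4805,251.44°,3.6382) → tip=(-0.7793,-2.3210,2.0485)
cmd 2: set ℓ=1.7920 → (κ,φ,ℓ)=(0.4805,251.44°,1.7920) → tip=(-0.2308,-0.6873,1.5786)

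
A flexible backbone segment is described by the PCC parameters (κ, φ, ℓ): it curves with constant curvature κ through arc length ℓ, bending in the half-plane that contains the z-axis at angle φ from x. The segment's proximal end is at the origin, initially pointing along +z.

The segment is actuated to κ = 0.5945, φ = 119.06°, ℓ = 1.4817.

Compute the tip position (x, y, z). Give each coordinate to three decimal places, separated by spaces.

-0.297 0.534 1.297

θ = κ·ℓ = 0.5945 × 1.4817 = 0.88087 rad
ρ = (1 − cos θ)/κ = (1 − 0.63648)/0.5945 = 0.61147
z = sin θ / κ = 0.77129/0.5945 = 1.29738
x = ρ cos φ = 0.61147 × cos(119.06°) = -0.29701
y = ρ sin φ = 0.61147 × sin(119.06°) = 0.53449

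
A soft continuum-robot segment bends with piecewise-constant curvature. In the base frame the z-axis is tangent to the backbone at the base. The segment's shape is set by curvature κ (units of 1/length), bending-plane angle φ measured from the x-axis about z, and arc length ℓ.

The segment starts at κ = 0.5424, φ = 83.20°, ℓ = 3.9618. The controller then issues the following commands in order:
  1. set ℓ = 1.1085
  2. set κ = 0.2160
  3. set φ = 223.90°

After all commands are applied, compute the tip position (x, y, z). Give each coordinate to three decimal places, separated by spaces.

-0.095 -0.092 1.098

initial: κ=0.5424, φ=83.20°, ℓ=3.9618
cmd 1: set ℓ=1.1085 → (κ,φ,ℓ)=(0.5424,83.20°,1.1085) → tip=(0.0383,0.3210,1.0429)
cmd 2: set κ=0.2160 → (κ,φ,ℓ)=(0.2160,83.20°,1.1085) → tip=(0.0156,0.1311,1.0979)
cmd 3: set φ=223.90° → (κ,φ,ℓ)=(0.2160,223.90°,1.1085) → tip=(-0.0952,-0.0916,1.0979)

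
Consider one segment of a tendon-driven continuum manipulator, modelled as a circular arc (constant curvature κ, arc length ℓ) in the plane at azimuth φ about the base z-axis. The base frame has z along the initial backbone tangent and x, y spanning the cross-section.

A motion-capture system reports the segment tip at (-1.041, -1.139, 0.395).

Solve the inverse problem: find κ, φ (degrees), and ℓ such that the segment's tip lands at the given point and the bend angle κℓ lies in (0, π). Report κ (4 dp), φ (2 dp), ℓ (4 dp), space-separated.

1.2164 227.57 2.1706

ρ = √(x²+y²) = √(-1.041² + -1.139²) = 1.54305
φ = atan2(y, x) mod 360° = atan2(-1.139, -1.041) = 227.5739°
|p|² = ρ² + z² = 1.54305² + 0.395² = 2.53703
κ = 2ρ / |p|² = 2×1.54305 / 2.53703 = 1.21642
θ = 2·atan2(ρ, z) = 2·atan2(1.54305, 0.395) = 2.64038 rad
ℓ = θ/κ = 2.64038/1.21642 = 2.17061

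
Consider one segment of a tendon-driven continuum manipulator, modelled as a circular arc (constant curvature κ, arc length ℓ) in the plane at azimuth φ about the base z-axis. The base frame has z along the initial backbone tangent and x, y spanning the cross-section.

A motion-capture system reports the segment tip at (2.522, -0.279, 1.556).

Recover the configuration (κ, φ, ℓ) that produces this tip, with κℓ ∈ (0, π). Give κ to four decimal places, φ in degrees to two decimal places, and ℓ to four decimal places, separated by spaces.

ρ = √(x²+y²) = √(2.522² + -0.279²) = 2.53739
φ = atan2(y, x) mod 360° = atan2(-0.279, 2.522) = 353.6872°
|p|² = ρ² + z² = 2.53739² + 1.556² = 8.85946
κ = 2ρ / |p|² = 2×2.53739 / 8.85946 = 0.57281
θ = 2·atan2(ρ, z) = 2·atan2(2.53739, 1.556) = 2.04141 rad
ℓ = θ/κ = 2.04141/0.57281 = 3.56387

0.5728 353.69 3.5639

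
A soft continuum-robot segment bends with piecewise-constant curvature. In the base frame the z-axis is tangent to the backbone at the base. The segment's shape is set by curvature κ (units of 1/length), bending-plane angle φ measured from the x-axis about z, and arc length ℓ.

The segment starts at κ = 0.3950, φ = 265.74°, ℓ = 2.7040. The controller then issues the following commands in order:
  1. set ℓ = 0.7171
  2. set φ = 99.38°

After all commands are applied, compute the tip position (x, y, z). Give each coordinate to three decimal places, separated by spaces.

-0.016 0.100 0.708

initial: κ=0.3950, φ=265.74°, ℓ=2.7040
cmd 1: set ℓ=0.7171 → (κ,φ,ℓ)=(0.3950,265.74°,0.7171) → tip=(-0.0075,-0.1006,0.7075)
cmd 2: set φ=99.38° → (κ,φ,ℓ)=(0.3950,99.38°,0.7171) → tip=(-0.0164,0.0995,0.7075)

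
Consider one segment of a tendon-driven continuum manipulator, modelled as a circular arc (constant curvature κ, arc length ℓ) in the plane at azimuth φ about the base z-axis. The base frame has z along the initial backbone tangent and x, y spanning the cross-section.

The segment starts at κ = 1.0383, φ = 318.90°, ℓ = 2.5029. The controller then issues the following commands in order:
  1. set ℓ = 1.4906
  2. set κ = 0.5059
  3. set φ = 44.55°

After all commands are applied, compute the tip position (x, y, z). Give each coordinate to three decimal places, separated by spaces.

0.382 0.376 1.353

initial: κ=1.0383, φ=318.90°, ℓ=2.5029
cmd 1: set ℓ=1.4906 → (κ,φ,ℓ)=(1.0383,318.90°,1.4906) → tip=(0.7090,-0.6185,0.9629)
cmd 2: set κ=0.5059 → (κ,φ,ℓ)=(0.5059,318.90°,1.4906) → tip=(0.4038,-0.3523,1.3533)
cmd 3: set φ=44.55° → (κ,φ,ℓ)=(0.5059,44.55°,1.4906) → tip=(0.3819,0.3759,1.3533)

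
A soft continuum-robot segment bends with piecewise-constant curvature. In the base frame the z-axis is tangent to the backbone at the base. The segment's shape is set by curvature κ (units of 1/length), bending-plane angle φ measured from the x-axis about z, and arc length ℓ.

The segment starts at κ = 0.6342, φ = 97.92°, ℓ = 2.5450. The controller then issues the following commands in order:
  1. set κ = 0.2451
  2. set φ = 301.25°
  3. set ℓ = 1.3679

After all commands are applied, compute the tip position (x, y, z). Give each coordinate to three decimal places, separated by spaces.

0.118 -0.194 1.342

initial: κ=0.6342, φ=97.92°, ℓ=2.5450
cmd 1: set κ=0.2451 → (κ,φ,ℓ)=(0.2451,97.92°,2.5450) → tip=(-0.1059,0.7610,2.3831)
cmd 2: set φ=301.25° → (κ,φ,ℓ)=(0.2451,301.25°,2.5450) → tip=(0.3986,-0.6569,2.3831)
cmd 3: set ℓ=1.3679 → (κ,φ,ℓ)=(0.2451,301.25°,1.3679) → tip=(0.1178,-0.1942,1.3424)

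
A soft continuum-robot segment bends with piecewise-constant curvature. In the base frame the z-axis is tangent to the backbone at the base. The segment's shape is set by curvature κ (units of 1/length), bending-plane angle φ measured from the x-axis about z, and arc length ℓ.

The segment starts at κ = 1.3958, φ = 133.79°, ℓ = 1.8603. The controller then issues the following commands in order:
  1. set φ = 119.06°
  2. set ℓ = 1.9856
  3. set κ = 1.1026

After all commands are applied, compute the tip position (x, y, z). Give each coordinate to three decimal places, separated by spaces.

-0.696 1.252 0.739

initial: κ=1.3958, φ=133.79°, ℓ=1.8603
cmd 1: set φ=119.06° → (κ,φ,ℓ)=(1.3958,119.06°,1.8603) → tip=(-0.6456,1.1618,0.3714)
cmd 2: set ℓ=1.9856 → (κ,φ,ℓ)=(1.3958,119.06°,1.9856) → tip=(-0.6724,1.2101,0.2591)
cmd 3: set κ=1.1026 → (κ,φ,ℓ)=(1.1026,119.06°,1.9856) → tip=(-0.6960,1.2525,0.7389)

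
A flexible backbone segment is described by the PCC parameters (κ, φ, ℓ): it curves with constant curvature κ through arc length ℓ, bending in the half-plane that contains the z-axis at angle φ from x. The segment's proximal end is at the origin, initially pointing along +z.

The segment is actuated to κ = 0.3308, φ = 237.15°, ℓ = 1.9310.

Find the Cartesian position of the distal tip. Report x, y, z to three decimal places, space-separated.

-0.323 -0.501 1.802

θ = κ·ℓ = 0.3308 × 1.9310 = 0.63877 rad
ρ = (1 − cos θ)/κ = (1 − 0.80283)/0.3308 = 0.59605
z = sin θ / κ = 0.59621/0.3308 = 1.80233
x = ρ cos φ = 0.59605 × cos(237.15°) = -0.32332
y = ρ sin φ = 0.59605 × sin(237.15°) = -0.50074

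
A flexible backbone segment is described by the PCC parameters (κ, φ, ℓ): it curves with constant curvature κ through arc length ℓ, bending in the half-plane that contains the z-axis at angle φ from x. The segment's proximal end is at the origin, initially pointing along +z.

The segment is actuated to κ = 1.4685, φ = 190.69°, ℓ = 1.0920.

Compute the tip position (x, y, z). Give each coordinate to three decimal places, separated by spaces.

-0.691 -0.130 0.681

θ = κ·ℓ = 1.4685 × 1.0920 = 1.60360 rad
ρ = (1 − cos θ)/κ = (1 − -0.03280)/1.4685 = 0.70330
z = sin θ / κ = 0.99946/1.4685 = 0.68060
x = ρ cos φ = 0.70330 × cos(190.69°) = -0.69110
y = ρ sin φ = 0.70330 × sin(190.69°) = -0.13046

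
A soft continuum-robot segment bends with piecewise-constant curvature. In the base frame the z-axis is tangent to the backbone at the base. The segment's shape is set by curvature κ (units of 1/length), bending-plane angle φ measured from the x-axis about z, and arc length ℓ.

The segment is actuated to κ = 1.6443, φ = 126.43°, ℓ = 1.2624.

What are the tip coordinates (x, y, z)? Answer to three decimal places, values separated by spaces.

θ = κ·ℓ = 1.6443 × 1.2624 = 2.07576 rad
ρ = (1 − cos θ)/κ = (1 − -0.48378)/1.6443 = 0.90238
z = sin θ / κ = 0.87519/1.6443 = 0.53226
x = ρ cos φ = 0.90238 × cos(126.43°) = -0.53587
y = ρ sin φ = 0.90238 × sin(126.43°) = 0.72604

-0.536 0.726 0.532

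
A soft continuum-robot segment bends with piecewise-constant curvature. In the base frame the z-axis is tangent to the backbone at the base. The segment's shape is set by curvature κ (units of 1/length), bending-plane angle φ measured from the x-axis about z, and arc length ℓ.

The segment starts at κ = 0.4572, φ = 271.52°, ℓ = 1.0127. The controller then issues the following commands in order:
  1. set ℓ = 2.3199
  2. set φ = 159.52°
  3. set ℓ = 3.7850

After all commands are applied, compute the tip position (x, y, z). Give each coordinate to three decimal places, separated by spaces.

-2.375 0.887 2.159

initial: κ=0.4572, φ=271.52°, ℓ=1.0127
cmd 1: set ℓ=2.3199 → (κ,φ,ℓ)=(0.4572,271.52°,2.3199) → tip=(0.0297,-1.1188,1.9087)
cmd 2: set φ=159.52° → (κ,φ,ℓ)=(0.4572,159.52°,2.3199) → tip=(-1.0485,0.3916,1.9087)
cmd 3: set ℓ=3.7850 → (κ,φ,ℓ)=(0.4572,159.52°,3.7850) → tip=(-2.3748,0.8870,2.1594)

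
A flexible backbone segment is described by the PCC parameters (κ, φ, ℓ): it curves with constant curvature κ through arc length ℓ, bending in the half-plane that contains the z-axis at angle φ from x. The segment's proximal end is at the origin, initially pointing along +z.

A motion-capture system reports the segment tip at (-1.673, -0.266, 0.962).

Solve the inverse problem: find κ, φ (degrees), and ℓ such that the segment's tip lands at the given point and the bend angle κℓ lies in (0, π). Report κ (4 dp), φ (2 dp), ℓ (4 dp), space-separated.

0.8927 189.03 2.3620

ρ = √(x²+y²) = √(-1.673² + -0.266²) = 1.69401
φ = atan2(y, x) mod 360° = atan2(-0.266, -1.673) = 189.0342°
|p|² = ρ² + z² = 1.69401² + 0.962² = 3.79513
κ = 2ρ / |p|² = 2×1.69401 / 3.79513 = 0.89273
θ = 2·atan2(ρ, z) = 2·atan2(1.69401, 0.962) = 2.10866 rad
ℓ = θ/κ = 2.10866/0.89273 = 2.36203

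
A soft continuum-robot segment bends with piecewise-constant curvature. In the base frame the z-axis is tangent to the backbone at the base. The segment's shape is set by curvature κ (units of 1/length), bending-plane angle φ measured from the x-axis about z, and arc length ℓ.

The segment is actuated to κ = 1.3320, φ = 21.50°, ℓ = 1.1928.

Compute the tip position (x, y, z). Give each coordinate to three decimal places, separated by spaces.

θ = κ·ℓ = 1.3320 × 1.1928 = 1.58881 rad
ρ = (1 − cos θ)/κ = (1 − -0.01801)/1.3320 = 0.76427
z = sin θ / κ = 0.99984/1.3320 = 0.75063
x = ρ cos φ = 0.76427 × cos(21.50°) = 0.71109
y = ρ sin φ = 0.76427 × sin(21.50°) = 0.28011

0.711 0.280 0.751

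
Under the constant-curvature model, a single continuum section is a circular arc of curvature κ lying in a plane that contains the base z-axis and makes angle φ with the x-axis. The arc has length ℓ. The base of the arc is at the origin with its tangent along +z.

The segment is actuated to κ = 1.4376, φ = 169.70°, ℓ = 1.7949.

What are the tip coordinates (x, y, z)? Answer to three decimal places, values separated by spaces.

-1.264 0.230 0.370

θ = κ·ℓ = 1.4376 × 1.7949 = 2.58035 rad
ρ = (1 − cos θ)/κ = (1 − -0.84659)/1.4376 = 1.28450
z = sin θ / κ = 0.53224/1.4376 = 0.37023
x = ρ cos φ = 1.28450 × cos(169.70°) = -1.26380
y = ρ sin φ = 1.28450 × sin(169.70°) = 0.22967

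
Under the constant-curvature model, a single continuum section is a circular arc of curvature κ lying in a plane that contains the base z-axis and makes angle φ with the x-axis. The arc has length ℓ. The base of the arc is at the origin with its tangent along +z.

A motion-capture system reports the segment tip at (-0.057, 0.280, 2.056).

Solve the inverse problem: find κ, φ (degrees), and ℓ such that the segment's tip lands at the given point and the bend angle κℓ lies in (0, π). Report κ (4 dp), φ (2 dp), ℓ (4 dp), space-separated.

0.1326 101.51 2.0824

ρ = √(x²+y²) = √(-0.057² + 0.280²) = 0.28574
φ = atan2(y, x) mod 360° = atan2(0.280, -0.057) = 101.5066°
|p|² = ρ² + z² = 0.28574² + 2.056² = 4.30878
κ = 2ρ / |p|² = 2×0.28574 / 4.30878 = 0.13263
θ = 2·atan2(ρ, z) = 2·atan2(0.28574, 2.056) = 0.27619 rad
ℓ = θ/κ = 0.27619/0.13263 = 2.08237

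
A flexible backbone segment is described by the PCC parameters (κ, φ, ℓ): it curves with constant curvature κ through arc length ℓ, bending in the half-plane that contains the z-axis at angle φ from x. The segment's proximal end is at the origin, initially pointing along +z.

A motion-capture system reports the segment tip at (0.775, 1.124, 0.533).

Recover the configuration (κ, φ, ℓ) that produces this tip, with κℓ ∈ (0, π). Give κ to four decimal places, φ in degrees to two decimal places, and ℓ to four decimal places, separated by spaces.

ρ = √(x²+y²) = √(0.775² + 1.124²) = 1.36528
φ = atan2(y, x) mod 360° = atan2(1.124, 0.775) = 55.4137°
|p|² = ρ² + z² = 1.36528² + 0.533² = 2.14809
κ = 2ρ / |p|² = 2×1.36528 / 2.14809 = 1.27116
θ = 2·atan2(ρ, z) = 2·atan2(1.36528, 0.533) = 2.39720 rad
ℓ = θ/κ = 2.39720/1.27116 = 1.88583

1.2712 55.41 1.8858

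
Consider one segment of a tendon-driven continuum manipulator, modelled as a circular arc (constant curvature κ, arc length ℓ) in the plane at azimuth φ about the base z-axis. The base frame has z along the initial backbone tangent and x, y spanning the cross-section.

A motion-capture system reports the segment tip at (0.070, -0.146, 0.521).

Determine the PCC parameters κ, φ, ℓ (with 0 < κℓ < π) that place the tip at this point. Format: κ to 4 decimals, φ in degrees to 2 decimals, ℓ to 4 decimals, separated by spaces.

1.0879 295.62 0.5539

ρ = √(x²+y²) = √(0.070² + -0.146²) = 0.16191
φ = atan2(y, x) mod 360° = atan2(-0.146, 0.070) = 295.6155°
|p|² = ρ² + z² = 0.16191² + 0.521² = 0.29766
κ = 2ρ / |p|² = 2×0.16191 / 0.29766 = 1.08792
θ = 2·atan2(ρ, z) = 2·atan2(0.16191, 0.521) = 0.60262 rad
ℓ = θ/κ = 0.60262/1.08792 = 0.55392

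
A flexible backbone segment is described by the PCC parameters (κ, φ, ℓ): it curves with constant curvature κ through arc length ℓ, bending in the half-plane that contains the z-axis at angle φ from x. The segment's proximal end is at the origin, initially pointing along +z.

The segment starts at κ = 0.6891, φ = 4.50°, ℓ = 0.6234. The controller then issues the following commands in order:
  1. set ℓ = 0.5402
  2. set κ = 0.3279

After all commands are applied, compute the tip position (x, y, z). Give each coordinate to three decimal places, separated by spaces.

initial: κ=0.6891, φ=4.50°, ℓ=0.6234
cmd 1: set ℓ=0.5402 → (κ,φ,ℓ)=(0.6891,4.50°,0.5402) → tip=(0.0991,0.0078,0.5278)
cmd 2: set κ=0.3279 → (κ,φ,ℓ)=(0.3279,4.50°,0.5402) → tip=(0.0476,0.0037,0.5374)

0.048 0.004 0.537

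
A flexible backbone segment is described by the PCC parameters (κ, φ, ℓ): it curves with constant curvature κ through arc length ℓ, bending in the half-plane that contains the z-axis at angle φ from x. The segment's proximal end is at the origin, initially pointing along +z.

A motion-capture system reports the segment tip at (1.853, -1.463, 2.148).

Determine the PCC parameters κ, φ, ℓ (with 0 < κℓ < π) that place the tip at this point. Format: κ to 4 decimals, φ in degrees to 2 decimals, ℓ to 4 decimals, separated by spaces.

ρ = √(x²+y²) = √(1.853² + -1.463²) = 2.36093
φ = atan2(y, x) mod 360° = atan2(-1.463, 1.853) = 321.7078°
|p|² = ρ² + z² = 2.36093² + 2.148² = 10.18788
κ = 2ρ / |p|² = 2×2.36093 / 10.18788 = 0.46348
θ = 2·atan2(ρ, z) = 2·atan2(2.36093, 2.148) = 1.66517 rad
ℓ = θ/κ = 1.66517/0.46348 = 3.59278

0.4635 321.71 3.5928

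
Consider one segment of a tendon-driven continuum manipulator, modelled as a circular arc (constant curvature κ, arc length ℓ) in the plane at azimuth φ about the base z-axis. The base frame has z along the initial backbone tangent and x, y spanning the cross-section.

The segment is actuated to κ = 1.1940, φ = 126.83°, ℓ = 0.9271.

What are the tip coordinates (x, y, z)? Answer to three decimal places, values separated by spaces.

θ = κ·ℓ = 1.1940 × 0.9271 = 1.10696 rad
ρ = (1 − cos θ)/κ = (1 − 0.44738)/1.1940 = 0.46283
z = sin θ / κ = 0.89434/1.1940 = 0.74903
x = ρ cos φ = 0.46283 × cos(126.83°) = -0.27744
y = ρ sin φ = 0.46283 × sin(126.83°) = 0.37045

-0.277 0.370 0.749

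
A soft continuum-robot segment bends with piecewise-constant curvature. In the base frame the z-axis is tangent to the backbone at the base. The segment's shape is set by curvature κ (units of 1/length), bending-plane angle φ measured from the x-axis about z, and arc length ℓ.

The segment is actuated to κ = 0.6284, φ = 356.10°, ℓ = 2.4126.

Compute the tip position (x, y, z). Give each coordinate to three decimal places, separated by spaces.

1.501 -0.102 1.589

θ = κ·ℓ = 0.6284 × 2.4126 = 1.51608 rad
ρ = (1 − cos θ)/κ = (1 − 0.05469)/0.6284 = 1.50431
z = sin θ / κ = 0.99850/0.6284 = 1.58896
x = ρ cos φ = 1.50431 × cos(356.10°) = 1.50083
y = ρ sin φ = 1.50431 × sin(356.10°) = -0.10232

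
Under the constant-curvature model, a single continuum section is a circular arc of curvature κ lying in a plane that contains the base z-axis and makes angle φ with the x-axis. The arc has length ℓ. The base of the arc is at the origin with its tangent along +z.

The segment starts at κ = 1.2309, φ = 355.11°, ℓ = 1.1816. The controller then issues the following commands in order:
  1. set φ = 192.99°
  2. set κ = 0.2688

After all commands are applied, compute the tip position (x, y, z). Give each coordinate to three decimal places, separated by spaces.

initial: κ=1.2309, φ=355.11°, ℓ=1.1816
cmd 1: set φ=192.99° → (κ,φ,ℓ)=(1.2309,192.99°,1.1816) → tip=(-0.6997,-0.1614,0.8069)
cmd 2: set κ=0.2688 → (κ,φ,ℓ)=(0.2688,192.99°,1.1816) → tip=(-0.1813,-0.0418,1.1618)

-0.181 -0.042 1.162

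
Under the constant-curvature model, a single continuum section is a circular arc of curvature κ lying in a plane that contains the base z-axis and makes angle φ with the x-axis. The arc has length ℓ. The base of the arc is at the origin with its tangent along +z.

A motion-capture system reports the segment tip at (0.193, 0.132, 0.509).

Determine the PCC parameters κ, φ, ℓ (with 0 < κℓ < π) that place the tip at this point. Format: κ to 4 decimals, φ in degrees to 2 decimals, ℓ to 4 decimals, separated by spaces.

ρ = √(x²+y²) = √(0.193² + 0.132²) = 0.23382
φ = atan2(y, x) mod 360° = atan2(0.132, 0.193) = 34.3697°
|p|² = ρ² + z² = 0.23382² + 0.509² = 0.31375
κ = 2ρ / |p|² = 2×0.23382 / 0.31375 = 1.49048
θ = 2·atan2(ρ, z) = 2·atan2(0.23382, 0.509) = 0.86125 rad
ℓ = θ/κ = 0.86125/1.49048 = 0.57783

1.4905 34.37 0.5778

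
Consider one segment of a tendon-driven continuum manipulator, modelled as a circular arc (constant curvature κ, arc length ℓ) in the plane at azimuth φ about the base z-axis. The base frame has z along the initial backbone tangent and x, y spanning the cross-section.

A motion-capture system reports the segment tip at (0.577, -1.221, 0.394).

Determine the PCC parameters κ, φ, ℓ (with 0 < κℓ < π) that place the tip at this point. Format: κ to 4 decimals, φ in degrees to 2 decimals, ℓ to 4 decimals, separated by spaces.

1.3648 295.29 1.8859

ρ = √(x²+y²) = √(0.577² + -1.221²) = 1.35047
φ = atan2(y, x) mod 360° = atan2(-1.221, 0.577) = 295.2937°
|p|² = ρ² + z² = 1.35047² + 0.394² = 1.97901
κ = 2ρ / |p|² = 2×1.35047 / 1.97901 = 1.36480
θ = 2·atan2(ρ, z) = 2·atan2(1.35047, 0.394) = 2.57385 rad
ℓ = θ/κ = 2.57385/1.36480 = 1.88589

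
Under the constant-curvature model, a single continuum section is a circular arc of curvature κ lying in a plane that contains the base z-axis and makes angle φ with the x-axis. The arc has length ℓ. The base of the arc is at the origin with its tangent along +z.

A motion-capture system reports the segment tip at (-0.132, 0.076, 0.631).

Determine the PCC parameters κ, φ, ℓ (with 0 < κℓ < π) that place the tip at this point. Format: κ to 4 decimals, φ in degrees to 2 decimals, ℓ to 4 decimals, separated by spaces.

0.7230 150.07 0.6552

ρ = √(x²+y²) = √(-0.132² + 0.076²) = 0.15232
φ = atan2(y, x) mod 360° = atan2(0.076, -0.132) = 150.0685°
|p|² = ρ² + z² = 0.15232² + 0.631² = 0.42136
κ = 2ρ / |p|² = 2×0.15232 / 0.42136 = 0.72297
θ = 2·atan2(ρ, z) = 2·atan2(0.15232, 0.631) = 0.47371 rad
ℓ = θ/κ = 0.47371/0.72297 = 0.65523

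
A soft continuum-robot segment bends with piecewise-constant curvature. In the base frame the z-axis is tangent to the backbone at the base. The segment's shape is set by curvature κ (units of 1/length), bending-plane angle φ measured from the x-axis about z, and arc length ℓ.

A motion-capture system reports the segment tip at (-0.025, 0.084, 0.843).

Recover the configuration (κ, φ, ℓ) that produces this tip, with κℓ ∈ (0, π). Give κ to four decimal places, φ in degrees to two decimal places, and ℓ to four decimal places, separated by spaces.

ρ = √(x²+y²) = √(-0.025² + 0.084²) = 0.08764
φ = atan2(y, x) mod 360° = atan2(0.084, -0.025) = 106.5740°
|p|² = ρ² + z² = 0.08764² + 0.843² = 0.71833
κ = 2ρ / |p|² = 2×0.08764 / 0.71833 = 0.24401
θ = 2·atan2(ρ, z) = 2·atan2(0.08764, 0.843) = 0.20718 rad
ℓ = θ/κ = 0.20718/0.24401 = 0.84906

0.2440 106.57 0.8491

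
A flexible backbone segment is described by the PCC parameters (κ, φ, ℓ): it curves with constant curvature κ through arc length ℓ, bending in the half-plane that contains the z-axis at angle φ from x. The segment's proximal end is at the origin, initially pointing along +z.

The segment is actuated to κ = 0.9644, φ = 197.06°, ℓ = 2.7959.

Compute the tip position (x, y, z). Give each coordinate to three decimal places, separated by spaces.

θ = κ·ℓ = 0.9644 × 2.7959 = 2.69637 rad
ρ = (1 − cos θ)/κ = (1 − -0.90251)/0.9644 = 1.97274
z = sin θ / κ = 0.43066/0.9644 = 0.44656
x = ρ cos φ = 1.97274 × cos(197.06°) = -1.88594
y = ρ sin φ = 1.97274 × sin(197.06°) = -0.57875

-1.886 -0.579 0.447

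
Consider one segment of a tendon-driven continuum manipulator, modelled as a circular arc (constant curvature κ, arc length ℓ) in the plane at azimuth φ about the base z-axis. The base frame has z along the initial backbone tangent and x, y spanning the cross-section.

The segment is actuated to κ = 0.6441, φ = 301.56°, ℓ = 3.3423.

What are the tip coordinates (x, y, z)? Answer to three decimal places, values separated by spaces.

θ = κ·ℓ = 0.6441 × 3.3423 = 2.15278 rad
ρ = (1 − cos θ)/κ = (1 − -0.54968)/0.6441 = 2.40596
z = sin θ / κ = 0.83538/0.6441 = 1.29697
x = ρ cos φ = 2.40596 × cos(301.56°) = 1.25926
y = ρ sin φ = 2.40596 × sin(301.56°) = -2.05010

1.259 -2.050 1.297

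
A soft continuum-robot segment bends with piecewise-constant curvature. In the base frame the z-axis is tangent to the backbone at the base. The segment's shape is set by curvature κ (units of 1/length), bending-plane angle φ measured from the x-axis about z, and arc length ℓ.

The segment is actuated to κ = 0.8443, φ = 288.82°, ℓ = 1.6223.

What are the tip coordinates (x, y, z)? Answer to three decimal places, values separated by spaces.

0.306 -0.897 1.161

θ = κ·ℓ = 0.8443 × 1.6223 = 1.36971 rad
ρ = (1 − cos θ)/κ = (1 − 0.19974)/0.8443 = 0.94784
z = sin θ / κ = 0.97985/0.8443 = 1.16055
x = ρ cos φ = 0.94784 × cos(288.82°) = 0.30577
y = ρ sin φ = 0.94784 × sin(288.82°) = -0.89717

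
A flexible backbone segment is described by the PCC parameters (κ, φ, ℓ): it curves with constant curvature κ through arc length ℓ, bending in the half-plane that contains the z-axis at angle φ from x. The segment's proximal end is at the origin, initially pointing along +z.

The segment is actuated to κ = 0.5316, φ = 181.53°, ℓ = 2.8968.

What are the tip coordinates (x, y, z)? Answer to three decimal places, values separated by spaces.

-1.822 -0.049 1.880

θ = κ·ℓ = 0.5316 × 2.8968 = 1.53994 rad
ρ = (1 − cos θ)/κ = (1 − 0.03085)/0.5316 = 1.82308
z = sin θ / κ = 0.99952/0.5316 = 1.88022
x = ρ cos φ = 1.82308 × cos(181.53°) = -1.82243
y = ρ sin φ = 1.82308 × sin(181.53°) = -0.04868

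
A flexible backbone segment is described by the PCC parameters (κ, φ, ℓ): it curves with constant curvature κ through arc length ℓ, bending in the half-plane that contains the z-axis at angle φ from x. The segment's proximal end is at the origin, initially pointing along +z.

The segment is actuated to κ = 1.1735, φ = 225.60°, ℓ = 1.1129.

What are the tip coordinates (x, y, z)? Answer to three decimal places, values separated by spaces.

θ = κ·ℓ = 1.1735 × 1.1129 = 1.30599 rad
ρ = (1 − cos θ)/κ = (1 − 0.26172)/1.1735 = 0.62912
z = sin θ / κ = 0.96514/1.1735 = 0.82245
x = ρ cos φ = 0.62912 × cos(225.60°) = -0.44017
y = ρ sin φ = 0.62912 × sin(225.60°) = -0.44949

-0.440 -0.449 0.822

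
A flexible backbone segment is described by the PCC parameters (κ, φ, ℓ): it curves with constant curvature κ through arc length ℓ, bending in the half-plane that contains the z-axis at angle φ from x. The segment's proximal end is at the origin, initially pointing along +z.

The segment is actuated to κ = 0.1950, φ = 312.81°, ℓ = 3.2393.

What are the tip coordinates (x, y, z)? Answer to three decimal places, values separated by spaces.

θ = κ·ℓ = 0.1950 × 3.2393 = 0.63166 rad
ρ = (1 − cos θ)/κ = (1 − 0.80705)/0.1950 = 0.98951
z = sin θ / κ = 0.59049/0.1950 = 3.02814
x = ρ cos φ = 0.98951 × cos(312.81°) = 0.67244
y = ρ sin φ = 0.98951 × sin(312.81°) = -0.72591

0.672 -0.726 3.028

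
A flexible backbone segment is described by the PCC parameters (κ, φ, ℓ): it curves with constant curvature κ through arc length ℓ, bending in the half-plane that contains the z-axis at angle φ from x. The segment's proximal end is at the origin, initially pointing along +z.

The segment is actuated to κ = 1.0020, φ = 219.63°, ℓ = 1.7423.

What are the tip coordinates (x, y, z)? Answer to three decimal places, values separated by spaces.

-0.902 -0.747 0.983

θ = κ·ℓ = 1.0020 × 1.7423 = 1.74578 rad
ρ = (1 − cos θ)/κ = (1 − -0.17410)/1.0020 = 1.17175
z = sin θ / κ = 0.98473/1.0020 = 0.98276
x = ρ cos φ = 1.17175 × cos(219.63°) = -0.90246
y = ρ sin φ = 1.17175 × sin(219.63°) = -0.74738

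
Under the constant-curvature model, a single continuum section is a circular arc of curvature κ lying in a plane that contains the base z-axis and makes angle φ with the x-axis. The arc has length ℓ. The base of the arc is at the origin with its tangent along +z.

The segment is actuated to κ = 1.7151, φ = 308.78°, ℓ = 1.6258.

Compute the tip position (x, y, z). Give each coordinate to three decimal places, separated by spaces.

0.708 -0.881 0.202

θ = κ·ℓ = 1.7151 × 1.6258 = 2.78841 rad
ρ = (1 − cos θ)/κ = (1 − -0.93828)/1.7151 = 1.13012
z = sin θ / κ = 0.34589/1.7151 = 0.20167
x = ρ cos φ = 1.13012 × cos(308.78°) = 0.70783
y = ρ sin φ = 1.13012 × sin(308.78°) = -0.88100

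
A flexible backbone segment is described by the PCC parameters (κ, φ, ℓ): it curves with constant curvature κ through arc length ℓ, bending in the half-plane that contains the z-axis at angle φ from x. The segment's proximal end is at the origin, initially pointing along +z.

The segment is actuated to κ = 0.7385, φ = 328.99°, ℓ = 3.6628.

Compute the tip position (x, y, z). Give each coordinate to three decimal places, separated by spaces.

θ = κ·ℓ = 0.7385 × 3.6628 = 2.70498 rad
ρ = (1 − cos θ)/κ = (1 − -0.90619)/0.7385 = 2.58116
z = sin θ / κ = 0.42287/0.7385 = 0.57261
x = ρ cos φ = 2.58116 × cos(328.99°) = 2.21226
y = ρ sin φ = 2.58116 × sin(328.99°) = -1.32978

2.212 -1.330 0.573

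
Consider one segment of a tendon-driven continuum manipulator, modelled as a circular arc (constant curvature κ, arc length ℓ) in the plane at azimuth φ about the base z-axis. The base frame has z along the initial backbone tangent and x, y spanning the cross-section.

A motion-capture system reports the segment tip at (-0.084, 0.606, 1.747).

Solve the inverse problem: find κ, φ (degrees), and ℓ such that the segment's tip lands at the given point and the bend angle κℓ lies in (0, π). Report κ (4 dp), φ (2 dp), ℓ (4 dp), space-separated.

ρ = √(x²+y²) = √(-0.084² + 0.606²) = 0.61179
φ = atan2(y, x) mod 360° = atan2(0.606, -0.084) = 97.8917°
|p|² = ρ² + z² = 0.61179² + 1.747² = 3.42630
κ = 2ρ / |p|² = 2×0.61179 / 3.42630 = 0.35712
θ = 2·atan2(ρ, z) = 2·atan2(0.61179, 1.747) = 0.67370 rad
ℓ = θ/κ = 0.67370/0.35712 = 1.88650

0.3571 97.89 1.8865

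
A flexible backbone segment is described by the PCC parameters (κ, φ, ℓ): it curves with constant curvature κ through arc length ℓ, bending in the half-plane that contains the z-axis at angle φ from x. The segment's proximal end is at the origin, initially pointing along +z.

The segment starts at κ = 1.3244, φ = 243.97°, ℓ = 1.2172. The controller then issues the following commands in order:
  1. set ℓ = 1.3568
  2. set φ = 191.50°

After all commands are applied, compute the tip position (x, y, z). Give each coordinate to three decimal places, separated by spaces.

-0.906 -0.184 0.736

initial: κ=1.3244, φ=243.97°, ℓ=1.2172
cmd 1: set ℓ=1.3568 → (κ,φ,ℓ)=(1.3244,243.97°,1.3568) → tip=(-0.4056,-0.8306,0.7358)
cmd 2: set φ=191.50° → (κ,φ,ℓ)=(1.3244,191.50°,1.3568) → tip=(-0.9058,-0.1843,0.7358)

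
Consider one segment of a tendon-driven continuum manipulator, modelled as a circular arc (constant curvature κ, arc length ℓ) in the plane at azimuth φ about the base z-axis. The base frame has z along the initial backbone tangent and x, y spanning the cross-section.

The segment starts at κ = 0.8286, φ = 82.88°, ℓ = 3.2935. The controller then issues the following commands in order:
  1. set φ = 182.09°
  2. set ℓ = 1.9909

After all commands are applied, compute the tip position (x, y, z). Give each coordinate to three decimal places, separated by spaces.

initial: κ=0.8286, φ=82.88°, ℓ=3.2935
cmd 1: set φ=182.09° → (κ,φ,ℓ)=(0.8286,182.09°,3.2935) → tip=(-2.3109,-0.0843,0.4839)
cmd 2: set ℓ=1.9909 → (κ,φ,ℓ)=(0.8286,182.09°,1.9909) → tip=(-1.3011,-0.0475,1.2031)

-1.301 -0.047 1.203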